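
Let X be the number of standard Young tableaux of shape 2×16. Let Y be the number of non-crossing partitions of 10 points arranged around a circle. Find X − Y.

35340874

Standard Young tableaux of shape 2×n are counted by C_n; here n = 16. So X = C_16 = 35357670.
The non-crossing partitions of [10] form a lattice of size C_10. So Y = C_10 = 16796.
X − Y = 35357670 − 16796 = 35340874.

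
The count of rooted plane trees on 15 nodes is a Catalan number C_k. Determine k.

Rooted ordered (plane) trees on m nodes have m−1 edges and are counted by C_{m−1}; m = 15 gives C_14.

14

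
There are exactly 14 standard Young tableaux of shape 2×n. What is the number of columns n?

4

Standard Young tableaux of shape 2×n are counted by C_n. Since C_4 = 14, the index is 4.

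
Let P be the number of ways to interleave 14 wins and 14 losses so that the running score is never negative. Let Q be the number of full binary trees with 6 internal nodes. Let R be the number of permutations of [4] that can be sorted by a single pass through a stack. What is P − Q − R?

2674294

Ballot sequences with n votes each where one side never trails are Dyck words, counted by C_n; here n = 14. So P = C_14 = 2674440.
Full binary trees with n internal nodes are counted by C_n; here n = 6. So Q = C_6 = 132.
Stack-sortable permutations are exactly the 231-avoiding ones, counted by C_n; here n = 4. So R = C_4 = 14.
P − Q − R = 2674440 − 132 − 14 = 2674294.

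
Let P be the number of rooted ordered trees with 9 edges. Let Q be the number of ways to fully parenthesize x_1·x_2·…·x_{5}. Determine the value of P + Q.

Rooted ordered trees with n edges are counted by C_n; here n = 9. So P = C_9 = 4862.
Parenthesizations of m factors correspond to full binary trees with m leaves, counted by C_{m−1}; m = 5 gives C_4. So Q = C_4 = 14.
P + Q = 4862 + 14 = 4876.

4876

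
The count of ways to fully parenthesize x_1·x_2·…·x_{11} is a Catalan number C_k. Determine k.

10

Bracketing 11 factors into binary products is counted by C_{11−1} = C_10.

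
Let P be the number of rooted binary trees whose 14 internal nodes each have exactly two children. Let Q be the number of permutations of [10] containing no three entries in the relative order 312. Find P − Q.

2657644

The number of full binary trees on 14 internal nodes is the Catalan number C_14. So P = C_14 = 2674440.
For any fixed pattern of length 3, the pattern-avoiding permutations of [10] number C_10. So Q = C_10 = 16796.
P − Q = 2674440 − 16796 = 2657644.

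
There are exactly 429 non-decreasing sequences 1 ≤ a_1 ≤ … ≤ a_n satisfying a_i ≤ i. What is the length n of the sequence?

7

Such sub-staircase sequences of length n are counted by C_n. The Catalan number equal to 429 is C_7.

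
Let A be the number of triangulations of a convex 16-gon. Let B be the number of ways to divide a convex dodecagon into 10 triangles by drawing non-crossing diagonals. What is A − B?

Triangulations of a convex m-gon are counted by C_{m−2}; with m = 16 this is C_14. So A = C_14 = 2674440.
A convex 12-gon is triangulated into 10 triangles, and the number of such triangulations is the Catalan number C_{12−2} = C_10. So B = C_10 = 16796.
A − B = 2674440 − 16796 = 2657644.

2657644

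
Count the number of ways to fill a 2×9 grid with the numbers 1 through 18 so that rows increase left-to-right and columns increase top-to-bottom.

4862

By the hook-length formula (or a Dyck-path bijection), SYT of shape 2×9 number C_9.
C_9 = 4862.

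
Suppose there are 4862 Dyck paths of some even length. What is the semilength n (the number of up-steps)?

9

Dyck paths of semilength n are counted by C_n; 4862 = C_9.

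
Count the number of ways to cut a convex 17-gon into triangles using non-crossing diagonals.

A convex 17-gon is triangulated into 15 triangles, and the number of such triangulations is the Catalan number C_{17−2} = C_15.
C_15 = C(30,15)/16 = 155117520/16 = 9694845.

9694845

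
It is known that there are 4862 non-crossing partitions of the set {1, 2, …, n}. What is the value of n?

Non-crossing partitions of [n] are counted by C_n; 4862 = C_9.

9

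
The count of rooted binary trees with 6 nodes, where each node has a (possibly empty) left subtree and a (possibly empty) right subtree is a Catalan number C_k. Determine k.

6

Rooted binary trees with 6 nodes (each child slot possibly empty) number C_6.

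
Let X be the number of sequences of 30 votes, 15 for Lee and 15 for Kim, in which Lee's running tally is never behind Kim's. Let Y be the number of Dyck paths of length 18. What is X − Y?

Reading a vote for the leader as '(' and for the other as ')' turns such a sequence into a balanced string of 15 pairs, so the count is C_15. So X = C_15 = 9694845.
Dyck paths of semilength n (length 2n) are counted by C_n; here n = 9. So Y = C_9 = 4862.
X − Y = 9694845 − 4862 = 9689983.

9689983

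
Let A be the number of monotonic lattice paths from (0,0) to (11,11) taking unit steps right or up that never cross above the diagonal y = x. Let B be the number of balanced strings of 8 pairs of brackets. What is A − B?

57356

Sub-diagonal monotone paths from (0,0) to (11,11) biject with Dyck paths of semilength 11, giving C_11. So A = C_11 = 58786.
A balanced arrangement of 8 bracket pairs is a Dyck word of semilength 8, so the count is C_8. So B = C_8 = 1430.
A − B = 58786 − 1430 = 57356.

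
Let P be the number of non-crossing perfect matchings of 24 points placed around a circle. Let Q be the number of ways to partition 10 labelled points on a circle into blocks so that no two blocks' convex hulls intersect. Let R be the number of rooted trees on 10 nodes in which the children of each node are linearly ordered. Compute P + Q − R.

Non-crossing perfect matchings of 2n points on a circle are counted by C_n; with 24 points, n = 12. So P = C_12 = 208012.
The non-crossing partitions of [10] form a lattice of size C_10. So Q = C_10 = 16796.
Rooted ordered (plane) trees on m nodes have m−1 edges and are counted by C_{m−1}; m = 10 gives C_9. So R = C_9 = 4862.
P + Q − R = 208012 + 16796 − 4862 = 219946.

219946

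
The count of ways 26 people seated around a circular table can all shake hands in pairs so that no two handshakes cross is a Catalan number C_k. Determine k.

13

With 26 = 2·13 people, non-crossing handshake pairings are non-crossing perfect matchings on a circle, counted by C_13.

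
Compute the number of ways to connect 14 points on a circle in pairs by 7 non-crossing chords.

Non-crossing perfect matchings of 2n points on a circle are counted by C_n; with 14 points, n = 7.
C_7 = C_6 · 2(2·6+1)/(6+2) = 132 · 26/8 = 429.

429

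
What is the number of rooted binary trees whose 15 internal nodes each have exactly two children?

Full binary trees with n internal nodes are counted by C_n; here n = 15.
C_15 = C(30,15)/16 = 155117520/16 = 9694845.

9694845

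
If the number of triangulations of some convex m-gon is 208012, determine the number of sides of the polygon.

Triangulations of a convex m-gon are counted by C_{m−2}, and C_12 = 208012.
So m − 2 = 12, giving m = 14 sides.

14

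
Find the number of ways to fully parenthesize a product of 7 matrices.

132

Parenthesizations of m factors correspond to full binary trees with m leaves, counted by C_{m−1}; m = 7 gives C_6.
C_6 = C(12,6)/7 = 924/7 = 132.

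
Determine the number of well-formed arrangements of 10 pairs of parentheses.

16796

With 10 pairs the number of balanced bracket strings is the Catalan number C_10.
C_10 = 16796.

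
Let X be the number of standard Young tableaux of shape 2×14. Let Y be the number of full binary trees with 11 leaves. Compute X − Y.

By the hook-length formula (or a Dyck-path bijection), SYT of shape 2×14 number C_14. So X = C_14 = 2674440.
Full binary trees with 11 leaves have 11−1 = 10 internal nodes, so there are C_10 of them. So Y = C_10 = 16796.
X − Y = 2674440 − 16796 = 2657644.

2657644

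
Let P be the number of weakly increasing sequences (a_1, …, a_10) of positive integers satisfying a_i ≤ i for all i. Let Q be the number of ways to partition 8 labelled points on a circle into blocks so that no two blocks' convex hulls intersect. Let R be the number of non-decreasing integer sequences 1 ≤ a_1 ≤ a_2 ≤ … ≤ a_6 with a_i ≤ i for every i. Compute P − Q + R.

Weakly increasing sequences with a_i ≤ i biject with Dyck paths of semilength 10, so there are C_10. So P = C_10 = 16796.
Non-crossing partitions of an n-element set are counted by C_n; here n = 8. So Q = C_8 = 1430.
Such sub-staircase sequences of length n are counted by C_n; here n = 6. So R = C_6 = 132.
P − Q + R = 16796 − 1430 + 132 = 15498.

15498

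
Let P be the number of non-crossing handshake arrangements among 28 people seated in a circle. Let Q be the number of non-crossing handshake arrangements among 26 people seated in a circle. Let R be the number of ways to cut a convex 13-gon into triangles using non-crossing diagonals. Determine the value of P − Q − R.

With 28 = 2·14 people, non-crossing handshake pairings are non-crossing perfect matchings on a circle, counted by C_14. So P = C_14 = 2674440.
Non-crossing handshake pairings of 2n people are counted by C_n; 26 people gives n = 13. So Q = C_13 = 742900.
Triangulations of a convex m-gon are counted by C_{m−2}; with m = 13 this is C_11. So R = C_11 = 58786.
P − Q − R = 2674440 − 742900 − 58786 = 1872754.

1872754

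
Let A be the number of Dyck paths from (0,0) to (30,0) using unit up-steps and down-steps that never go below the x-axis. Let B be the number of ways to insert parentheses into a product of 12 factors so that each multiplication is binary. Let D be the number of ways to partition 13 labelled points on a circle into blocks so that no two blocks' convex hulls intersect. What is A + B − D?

9010731

Dyck paths of semilength n (length 2n) are counted by C_n; here n = 15. So A = C_15 = 9694845.
Bracketing 12 factors into binary products is counted by C_{12−1} = C_11. So B = C_11 = 58786.
Non-crossing partitions of an n-element set are counted by C_n; here n = 13. So D = C_13 = 742900.
A + B − D = 9694845 + 58786 − 742900 = 9010731.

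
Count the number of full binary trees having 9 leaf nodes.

1430

Full binary trees with 9 leaves have 9−1 = 8 internal nodes, so there are C_8 of them.
C_8 = 1430.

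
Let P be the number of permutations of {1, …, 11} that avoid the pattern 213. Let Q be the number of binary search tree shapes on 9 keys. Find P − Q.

53924

Permutations of [n] avoiding any single length-3 pattern are counted by C_n; here n = 11. So P = C_11 = 58786.
Rooted binary trees with 9 nodes (each child slot possibly empty) number C_9. So Q = C_9 = 4862.
P − Q = 58786 − 4862 = 53924.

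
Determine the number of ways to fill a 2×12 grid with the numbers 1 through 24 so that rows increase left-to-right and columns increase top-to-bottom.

Standard Young tableaux of shape 2×n are counted by C_n; here n = 12.
C_12 = C(24,12)/13 = 2704156/13 = 208012.

208012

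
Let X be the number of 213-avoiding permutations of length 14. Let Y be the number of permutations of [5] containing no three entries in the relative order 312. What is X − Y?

2674398

Permutations of [n] avoiding any single length-3 pattern are counted by C_n; here n = 14. So X = C_14 = 2674440.
For any fixed pattern of length 3, the pattern-avoiding permutations of [5] number C_5. So Y = C_5 = 42.
X − Y = 2674440 − 42 = 2674398.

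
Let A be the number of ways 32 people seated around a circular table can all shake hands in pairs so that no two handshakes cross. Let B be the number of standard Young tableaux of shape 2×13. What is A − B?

Non-crossing handshake pairings of 2n people are counted by C_n; 32 people gives n = 16. So A = C_16 = 35357670.
By the hook-length formula (or a Dyck-path bijection), SYT of shape 2×13 number C_13. So B = C_13 = 742900.
A − B = 35357670 − 742900 = 34614770.

34614770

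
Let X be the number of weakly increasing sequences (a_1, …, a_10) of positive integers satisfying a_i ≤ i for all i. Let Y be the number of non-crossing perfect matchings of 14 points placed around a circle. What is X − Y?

Such sub-staircase sequences of length n are counted by C_n; here n = 10. So X = C_10 = 16796.
Non-crossing perfect matchings of 2n points on a circle are counted by C_n; with 14 points, n = 7. So Y = C_7 = 429.
X − Y = 16796 − 429 = 16367.

16367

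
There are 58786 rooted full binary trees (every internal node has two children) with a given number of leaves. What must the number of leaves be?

Full binary trees with L leaves are counted by C_{L−1}. The Catalan number equal to 58786 is C_11.
So the index is 11, and the number of leaves is 11 + 1 = 12.

12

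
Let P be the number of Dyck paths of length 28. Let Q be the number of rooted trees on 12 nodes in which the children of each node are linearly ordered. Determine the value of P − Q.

Paths of 14 up- and 14 down-steps that never dip below the axis are Dyck paths; their count is C_14. So P = C_14 = 2674440.
A rooted plane tree on 12 nodes has 11 edges, and such trees are counted by C_11. So Q = C_11 = 58786.
P − Q = 2674440 − 58786 = 2615654.

2615654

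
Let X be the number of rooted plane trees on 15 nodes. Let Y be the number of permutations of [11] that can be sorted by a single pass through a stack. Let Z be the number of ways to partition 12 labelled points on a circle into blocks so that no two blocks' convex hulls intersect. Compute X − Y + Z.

2823666

Rooted ordered (plane) trees on m nodes have m−1 edges and are counted by C_{m−1}; m = 15 gives C_14. So X = C_14 = 2674440.
Stack-sortable permutations are exactly the 231-avoiding ones, counted by C_n; here n = 11. So Y = C_11 = 58786.
The non-crossing partitions of [12] form a lattice of size C_12. So Z = C_12 = 208012.
X − Y + Z = 2674440 − 58786 + 208012 = 2823666.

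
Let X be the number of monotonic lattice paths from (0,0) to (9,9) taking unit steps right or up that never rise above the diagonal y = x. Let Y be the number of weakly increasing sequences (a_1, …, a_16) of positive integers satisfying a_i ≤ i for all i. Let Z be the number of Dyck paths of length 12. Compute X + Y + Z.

Sub-diagonal monotone paths from (0,0) to (9,9) biject with Dyck paths of semilength 9, giving C_9. So X = C_9 = 4862.
Such sub-staircase sequences of length n are counted by C_n; here n = 16. So Y = C_16 = 35357670.
A Dyck path with 6 up-steps and 6 down-steps has semilength 6, so there are C_6 of them. So Z = C_6 = 132.
X + Y + Z = 4862 + 35357670 + 132 = 35362664.

35362664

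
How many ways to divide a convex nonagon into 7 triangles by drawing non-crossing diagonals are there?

Triangulations of a convex m-gon are counted by C_{m−2}; with m = 9 this is C_7.
C_7 = 429.

429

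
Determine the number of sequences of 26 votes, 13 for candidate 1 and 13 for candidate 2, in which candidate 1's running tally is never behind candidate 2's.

Ballot sequences with n votes each where one side never trails are Dyck words, counted by C_n; here n = 13.
C_13 = C_12 · 2(2·12+1)/(12+2) = 208012 · 50/14 = 742900.

742900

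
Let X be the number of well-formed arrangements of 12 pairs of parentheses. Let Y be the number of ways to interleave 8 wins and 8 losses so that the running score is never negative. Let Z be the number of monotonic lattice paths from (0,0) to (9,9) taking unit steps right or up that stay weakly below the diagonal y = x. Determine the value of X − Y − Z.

201720

With 12 pairs the number of balanced bracket strings is the Catalan number C_12. So X = C_12 = 208012.
Reading a vote for the leader as '(' and for the other as ')' turns such a sequence into a balanced string of 8 pairs, so the count is C_8. So Y = C_8 = 1430.
Sub-diagonal monotone paths from (0,0) to (9,9) biject with Dyck paths of semilength 9, giving C_9. So Z = C_9 = 4862.
X − Y − Z = 208012 − 1430 − 4862 = 201720.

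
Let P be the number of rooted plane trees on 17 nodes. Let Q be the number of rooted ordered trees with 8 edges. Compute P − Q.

A rooted plane tree on 17 nodes has 16 edges, and such trees are counted by C_16. So P = C_16 = 35357670.
Rooted ordered trees with n edges are counted by C_n; here n = 8. So Q = C_8 = 1430.
P − Q = 35357670 − 1430 = 35356240.

35356240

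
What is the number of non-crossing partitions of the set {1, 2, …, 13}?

The non-crossing partitions of [13] form a lattice of size C_13.
C_13 = 742900.

742900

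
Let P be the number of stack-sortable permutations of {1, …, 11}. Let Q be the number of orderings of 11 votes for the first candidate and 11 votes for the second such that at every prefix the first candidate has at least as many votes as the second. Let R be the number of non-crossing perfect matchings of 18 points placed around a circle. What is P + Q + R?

122434

Stack-sortable permutations are exactly the 231-avoiding ones, counted by C_n; here n = 11. So P = C_11 = 58786.
Reading a vote for the leader as '(' and for the other as ')' turns such a sequence into a balanced string of 11 pairs, so the count is C_11. So Q = C_11 = 58786.
Non-crossing perfect matchings of 2n points on a circle are counted by C_n; with 18 points, n = 9. So R = C_9 = 4862.
P + Q + R = 58786 + 58786 + 4862 = 122434.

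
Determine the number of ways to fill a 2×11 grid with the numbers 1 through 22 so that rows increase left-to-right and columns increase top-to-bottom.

Standard Young tableaux of shape 2×n are counted by C_n; here n = 11.
C_11 = C(22,11)/12 = 705432/12 = 58786.

58786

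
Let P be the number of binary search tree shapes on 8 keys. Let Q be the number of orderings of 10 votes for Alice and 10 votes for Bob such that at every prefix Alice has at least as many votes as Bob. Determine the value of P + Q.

Binary trees (left/right distinguished) on n nodes are counted by C_n; here n = 8. So P = C_8 = 1430.
Ballot sequences with n votes each where one side never trails are Dyck words, counted by C_n; here n = 10. So Q = C_10 = 16796.
P + Q = 1430 + 16796 = 18226.

18226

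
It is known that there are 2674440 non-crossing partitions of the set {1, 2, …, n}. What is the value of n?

14

Non-crossing partitions of [n] are counted by C_n; 2674440 = C_14.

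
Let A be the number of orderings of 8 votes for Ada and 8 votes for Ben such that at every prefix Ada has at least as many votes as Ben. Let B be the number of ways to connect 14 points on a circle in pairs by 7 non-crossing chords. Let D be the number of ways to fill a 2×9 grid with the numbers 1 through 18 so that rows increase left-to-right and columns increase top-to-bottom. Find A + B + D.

6721

Reading a vote for the leader as '(' and for the other as ')' turns such a sequence into a balanced string of 8 pairs, so the count is C_8. So A = C_8 = 1430.
Pairing 14 circle points by 7 non-crossing chords gives C_7 matchings. So B = C_7 = 429.
Standard Young tableaux of shape 2×n are counted by C_n; here n = 9. So D = C_9 = 4862.
A + B + D = 1430 + 429 + 4862 = 6721.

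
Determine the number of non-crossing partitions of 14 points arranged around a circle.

2674440

Non-crossing partitions of an n-element set are counted by C_n; here n = 14.
C_14 = C(28,14)/15 = 40116600/15 = 2674440.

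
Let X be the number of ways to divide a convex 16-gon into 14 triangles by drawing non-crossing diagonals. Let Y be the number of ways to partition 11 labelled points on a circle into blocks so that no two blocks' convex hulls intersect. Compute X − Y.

A convex 16-gon is triangulated into 14 triangles, and the number of such triangulations is the Catalan number C_{16−2} = C_14. So X = C_14 = 2674440.
The non-crossing partitions of [11] form a lattice of size C_11. So Y = C_11 = 58786.
X − Y = 2674440 − 58786 = 2615654.

2615654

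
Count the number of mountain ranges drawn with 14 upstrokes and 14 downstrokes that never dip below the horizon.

2674440

Dyck paths of semilength n (length 2n) are counted by C_n; here n = 14.
C_14 = C_13 · 2(2·13+1)/(13+2) = 742900 · 54/15 = 2674440.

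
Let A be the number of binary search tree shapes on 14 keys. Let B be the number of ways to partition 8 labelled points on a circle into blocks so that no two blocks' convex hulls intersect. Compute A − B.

There are C_n binary search tree shapes on n keys; with n = 14 that is C_14. So A = C_14 = 2674440.
Non-crossing partitions of an n-element set are counted by C_n; here n = 8. So B = C_8 = 1430.
A − B = 2674440 − 1430 = 2673010.

2673010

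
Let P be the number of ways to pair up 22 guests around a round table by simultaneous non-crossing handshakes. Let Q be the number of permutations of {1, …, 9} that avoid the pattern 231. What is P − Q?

53924

Non-crossing handshake pairings of 2n people are counted by C_n; 22 people gives n = 11. So P = C_11 = 58786.
Permutations of [n] avoiding any single length-3 pattern are counted by C_n; here n = 9. So Q = C_9 = 4862.
P − Q = 58786 − 4862 = 53924.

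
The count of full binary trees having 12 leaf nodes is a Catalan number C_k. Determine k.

Full binary trees with 12 leaves have 12−1 = 11 internal nodes, so there are C_11 of them.

11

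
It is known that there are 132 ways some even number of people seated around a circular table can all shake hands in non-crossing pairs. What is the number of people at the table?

Non-crossing handshake pairings of 2n people are counted by C_n, and C_6 = 132.
So n = 6, and there are 2n = 12 people.

12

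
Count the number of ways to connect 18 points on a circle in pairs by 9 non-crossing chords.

Pairing 18 circle points by 9 non-crossing chords gives C_9 matchings.
C_9 = C_8 · 2(2·8+1)/(8+2) = 1430 · 34/10 = 4862.

4862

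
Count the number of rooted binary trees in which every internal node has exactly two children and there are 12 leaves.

Full binary trees with 12 leaves have 12−1 = 11 internal nodes, so there are C_11 of them.
C_11 = C(22,11)/12 = 705432/12 = 58786.

58786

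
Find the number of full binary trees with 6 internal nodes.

The number of full binary trees on 6 internal nodes is the Catalan number C_6.
C_6 = 132.

132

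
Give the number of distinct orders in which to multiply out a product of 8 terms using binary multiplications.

429

Parenthesizations of m factors correspond to full binary trees with m leaves, counted by C_{m−1}; m = 8 gives C_7.
C_7 = C(14,7)/8 = 3432/8 = 429.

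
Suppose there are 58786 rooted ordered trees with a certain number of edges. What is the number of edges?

Rooted ordered trees with n edges are counted by C_n, and C_11 = 58786.

11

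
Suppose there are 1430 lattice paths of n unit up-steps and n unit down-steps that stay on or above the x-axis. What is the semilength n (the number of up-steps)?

Dyck paths of semilength n are counted by C_n, and C_8 = 1430.

8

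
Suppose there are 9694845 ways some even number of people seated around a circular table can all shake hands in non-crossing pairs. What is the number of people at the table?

Non-crossing handshake pairings of 2n people are counted by C_n, and C_15 = 9694845.
So n = 15, and there are 2n = 30 people.

30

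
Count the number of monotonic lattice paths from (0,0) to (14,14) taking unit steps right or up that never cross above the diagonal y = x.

2674440

Sub-diagonal monotone paths from (0,0) to (14,14) biject with Dyck paths of semilength 14, giving C_14.
C_14 = 2674440.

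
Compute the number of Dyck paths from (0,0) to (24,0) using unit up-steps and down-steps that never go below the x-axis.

Paths of 12 up- and 12 down-steps that never dip below the axis are Dyck paths; their count is C_12.
C_12 = C(24,12)/13 = 2704156/13 = 208012.

208012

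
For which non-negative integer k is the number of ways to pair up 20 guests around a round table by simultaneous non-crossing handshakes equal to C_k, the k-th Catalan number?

10

Non-crossing handshake pairings of 2n people are counted by C_n; 20 people gives n = 10.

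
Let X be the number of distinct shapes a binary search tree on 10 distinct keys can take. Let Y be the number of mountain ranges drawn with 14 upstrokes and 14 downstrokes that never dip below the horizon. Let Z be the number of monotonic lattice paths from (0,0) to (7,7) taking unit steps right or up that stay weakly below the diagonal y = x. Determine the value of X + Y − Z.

2690807

Binary trees (left/right distinguished) on n nodes are counted by C_n; here n = 10. So X = C_10 = 16796.
A Dyck path with 14 up-steps and 14 down-steps has semilength 14, so there are C_14 of them. So Y = C_14 = 2674440.
Sub-diagonal monotone paths from (0,0) to (7,7) biject with Dyck paths of semilength 7, giving C_7. So Z = C_7 = 429.
X + Y − Z = 16796 + 2674440 − 429 = 2690807.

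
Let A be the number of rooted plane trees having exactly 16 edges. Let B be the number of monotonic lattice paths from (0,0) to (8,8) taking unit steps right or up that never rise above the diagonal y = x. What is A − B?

Rooted ordered trees with n edges are counted by C_n; here n = 16. So A = C_16 = 35357670.
Sub-diagonal monotone paths from (0,0) to (8,8) biject with Dyck paths of semilength 8, giving C_8. So B = C_8 = 1430.
A − B = 35357670 − 1430 = 35356240.

35356240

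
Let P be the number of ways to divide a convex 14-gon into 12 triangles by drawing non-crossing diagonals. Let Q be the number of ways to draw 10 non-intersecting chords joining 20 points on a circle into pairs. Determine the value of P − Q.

A convex 14-gon is triangulated into 12 triangles, and the number of such triangulations is the Catalan number C_{14−2} = C_12. So P = C_12 = 208012.
Pairing 20 circle points by 10 non-crossing chords gives C_10 matchings. So Q = C_10 = 16796.
P − Q = 208012 − 16796 = 191216.

191216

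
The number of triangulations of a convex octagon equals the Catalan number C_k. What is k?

The number of triangulations of an 8-gon is the Catalan number C_6 (index = sides − 2).

6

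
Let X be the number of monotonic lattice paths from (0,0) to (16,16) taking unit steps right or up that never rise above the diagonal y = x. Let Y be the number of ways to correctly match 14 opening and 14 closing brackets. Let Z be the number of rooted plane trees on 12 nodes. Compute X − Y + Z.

32742016

Monotone paths in an n×n grid that stay weakly below the diagonal are counted by C_n; here n = 16. So X = C_16 = 35357670.
With 14 pairs the number of balanced bracket strings is the Catalan number C_14. So Y = C_14 = 2674440.
Rooted ordered (plane) trees on m nodes have m−1 edges and are counted by C_{m−1}; m = 12 gives C_11. So Z = C_11 = 58786.
X − Y + Z = 35357670 − 2674440 + 58786 = 32742016.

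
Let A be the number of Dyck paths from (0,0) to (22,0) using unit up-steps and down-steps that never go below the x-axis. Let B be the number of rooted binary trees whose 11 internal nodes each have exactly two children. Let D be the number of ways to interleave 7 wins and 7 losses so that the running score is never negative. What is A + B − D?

117143

Dyck paths of semilength n (length 2n) are counted by C_n; here n = 11. So A = C_11 = 58786.
Full binary trees with n internal nodes are counted by C_n; here n = 11. So B = C_11 = 58786.
Reading a vote for the leader as '(' and for the other as ')' turns such a sequence into a balanced string of 7 pairs, so the count is C_7. So D = C_7 = 429.
A + B − D = 58786 + 58786 − 429 = 117143.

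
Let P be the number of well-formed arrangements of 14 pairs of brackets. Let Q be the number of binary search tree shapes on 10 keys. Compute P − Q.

2657644

Balanced strings of n pairs of brackets are counted by C_n; here n = 14. So P = C_14 = 2674440.
Rooted binary trees with 10 nodes (each child slot possibly empty) number C_10. So Q = C_10 = 16796.
P − Q = 2674440 − 16796 = 2657644.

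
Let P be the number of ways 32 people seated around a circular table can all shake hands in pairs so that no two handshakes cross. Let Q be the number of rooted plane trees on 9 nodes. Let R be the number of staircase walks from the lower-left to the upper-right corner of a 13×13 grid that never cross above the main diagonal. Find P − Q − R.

34613340

With 32 = 2·16 people, non-crossing handshake pairings are non-crossing perfect matchings on a circle, counted by C_16. So P = C_16 = 35357670.
A rooted plane tree on 9 nodes has 8 edges, and such trees are counted by C_8. So Q = C_8 = 1430.
Monotone paths in an n×n grid that stay weakly below the diagonal are counted by C_n; here n = 13. So R = C_13 = 742900.
P − Q − R = 35357670 − 1430 − 742900 = 34613340.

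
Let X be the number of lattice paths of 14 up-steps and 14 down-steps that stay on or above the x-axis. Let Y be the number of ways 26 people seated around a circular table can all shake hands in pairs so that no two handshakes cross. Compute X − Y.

1931540

A Dyck path with 14 up-steps and 14 down-steps has semilength 14, so there are C_14 of them. So X = C_14 = 2674440.
Non-crossing handshake pairings of 2n people are counted by C_n; 26 people gives n = 13. So Y = C_13 = 742900.
X − Y = 2674440 − 742900 = 1931540.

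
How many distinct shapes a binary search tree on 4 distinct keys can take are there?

There are C_n binary search tree shapes on n keys; with n = 4 that is C_4.
C_4 = C(8,4)/5 = 70/5 = 14.

14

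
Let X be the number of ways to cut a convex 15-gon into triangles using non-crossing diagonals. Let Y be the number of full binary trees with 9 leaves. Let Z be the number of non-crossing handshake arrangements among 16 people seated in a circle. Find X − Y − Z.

The number of triangulations of a 15-gon is the Catalan number C_13 (index = sides − 2). So X = C_13 = 742900.
A full binary tree with L leaves has L−1 internal nodes and is counted by C_{L−1}; L = 9 gives C_8. So Y = C_8 = 1430.
With 16 = 2·8 people, non-crossing handshake pairings are non-crossing perfect matchings on a circle, counted by C_8. So Z = C_8 = 1430.
X − Y − Z = 742900 − 1430 − 1430 = 740040.

740040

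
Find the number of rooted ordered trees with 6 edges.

132

A rooted plane tree with 6 edges has 7 nodes, and the count is C_6.
C_6 = C(12,6)/7 = 924/7 = 132.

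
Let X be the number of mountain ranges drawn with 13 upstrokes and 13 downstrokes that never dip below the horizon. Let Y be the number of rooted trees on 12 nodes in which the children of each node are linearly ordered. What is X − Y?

684114

Dyck paths of semilength n (length 2n) are counted by C_n; here n = 13. So X = C_13 = 742900.
A rooted plane tree on 12 nodes has 11 edges, and such trees are counted by C_11. So Y = C_11 = 58786.
X − Y = 742900 − 58786 = 684114.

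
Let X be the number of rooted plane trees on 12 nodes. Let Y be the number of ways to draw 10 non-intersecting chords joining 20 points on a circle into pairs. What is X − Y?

A rooted plane tree on 12 nodes has 11 edges, and such trees are counted by C_11. So X = C_11 = 58786.
Non-crossing perfect matchings of 2n points on a circle are counted by C_n; with 20 points, n = 10. So Y = C_10 = 16796.
X − Y = 58786 − 16796 = 41990.

41990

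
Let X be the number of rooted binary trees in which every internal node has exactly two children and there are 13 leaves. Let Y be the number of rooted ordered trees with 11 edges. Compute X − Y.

149226

A full binary tree with L leaves has L−1 internal nodes and is counted by C_{L−1}; L = 13 gives C_12. So X = C_12 = 208012.
Rooted ordered trees with n edges are counted by C_n; here n = 11. So Y = C_11 = 58786.
X − Y = 208012 − 58786 = 149226.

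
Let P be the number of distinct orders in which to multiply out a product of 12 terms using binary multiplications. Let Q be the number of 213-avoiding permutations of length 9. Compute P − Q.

53924

Bracketing 12 factors into binary products is counted by C_{12−1} = C_11. So P = C_11 = 58786.
Permutations of [n] avoiding any single length-3 pattern are counted by C_n; here n = 9. So Q = C_9 = 4862.
P − Q = 58786 − 4862 = 53924.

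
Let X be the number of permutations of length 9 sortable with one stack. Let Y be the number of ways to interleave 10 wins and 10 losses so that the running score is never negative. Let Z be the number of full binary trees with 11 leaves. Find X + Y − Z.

By Knuth's characterisation, the stack-sortable permutations of length 9 are the 231-avoiders, numbering C_9. So X = C_9 = 4862.
Reading a vote for the leader as '(' and for the other as ')' turns such a sequence into a balanced string of 10 pairs, so the count is C_10. So Y = C_10 = 16796.
A full binary tree with L leaves has L−1 internal nodes and is counted by C_{L−1}; L = 11 gives C_10. So Z = C_10 = 16796.
X + Y − Z = 4862 + 16796 − 16796 = 4862.

4862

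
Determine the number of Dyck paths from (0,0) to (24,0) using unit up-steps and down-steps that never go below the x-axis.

A Dyck path with 12 up-steps and 12 down-steps has semilength 12, so there are C_12 of them.
C_12 = 208012.

208012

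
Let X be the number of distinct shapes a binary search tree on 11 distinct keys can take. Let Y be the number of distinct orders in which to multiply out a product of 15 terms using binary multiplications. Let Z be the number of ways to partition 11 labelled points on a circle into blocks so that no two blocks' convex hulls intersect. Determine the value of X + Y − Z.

There are C_n binary search tree shapes on n keys; with n = 11 that is C_11. So X = C_11 = 58786.
Ways to associate a product of 15 factors correspond to binary trees on 15 leaves, so the count is C_14. So Y = C_14 = 2674440.
The non-crossing partitions of [11] form a lattice of size C_11. So Z = C_11 = 58786.
X + Y − Z = 58786 + 2674440 − 58786 = 2674440.

2674440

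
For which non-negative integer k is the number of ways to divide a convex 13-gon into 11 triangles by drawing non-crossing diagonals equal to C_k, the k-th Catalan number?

The number of triangulations of a 13-gon is the Catalan number C_11 (index = sides − 2).

11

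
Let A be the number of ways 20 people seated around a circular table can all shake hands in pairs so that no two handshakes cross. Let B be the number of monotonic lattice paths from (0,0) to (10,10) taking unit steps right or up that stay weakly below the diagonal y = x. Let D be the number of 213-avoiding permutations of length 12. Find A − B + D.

With 20 = 2·10 people, non-crossing handshake pairings are non-crossing perfect matchings on a circle, counted by C_10. So A = C_10 = 16796.
Sub-diagonal monotone paths from (0,0) to (10,10) biject with Dyck paths of semilength 10, giving C_10. So B = C_10 = 16796.
For any fixed pattern of length 3, the pattern-avoiding permutations of [12] number C_12. So D = C_12 = 208012.
A − B + D = 16796 − 16796 + 208012 = 208012.

208012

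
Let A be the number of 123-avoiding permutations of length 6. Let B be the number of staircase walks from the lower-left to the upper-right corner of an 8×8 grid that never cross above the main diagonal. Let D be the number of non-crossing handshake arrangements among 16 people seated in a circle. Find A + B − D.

For any fixed pattern of length 3, the pattern-avoiding permutations of [6] number C_6. So A = C_6 = 132.
Sub-diagonal monotone paths from (0,0) to (8,8) biject with Dyck paths of semilength 8, giving C_8. So B = C_8 = 1430.
With 16 = 2·8 people, non-crossing handshake pairings are non-crossing perfect matchings on a circle, counted by C_8. So D = C_8 = 1430.
A + B − D = 132 + 1430 − 1430 = 132.

132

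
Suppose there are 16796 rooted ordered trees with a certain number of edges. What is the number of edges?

10

Rooted ordered trees with n edges are counted by C_n, and C_10 = 16796.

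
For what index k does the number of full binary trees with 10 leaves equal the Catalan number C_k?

A full binary tree with L leaves has L−1 internal nodes and is counted by C_{L−1}; L = 10 gives C_9.

9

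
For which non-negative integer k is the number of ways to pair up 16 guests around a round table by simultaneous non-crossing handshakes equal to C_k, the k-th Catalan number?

8

With 16 = 2·8 people, non-crossing handshake pairings are non-crossing perfect matchings on a circle, counted by C_8.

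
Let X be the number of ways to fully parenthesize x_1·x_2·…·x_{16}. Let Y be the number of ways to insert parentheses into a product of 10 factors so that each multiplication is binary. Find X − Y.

9689983

Parenthesizations of m factors correspond to full binary trees with m leaves, counted by C_{m−1}; m = 16 gives C_15. So X = C_15 = 9694845.
Bracketing 10 factors into binary products is counted by C_{10−1} = C_9. So Y = C_9 = 4862.
X − Y = 9694845 − 4862 = 9689983.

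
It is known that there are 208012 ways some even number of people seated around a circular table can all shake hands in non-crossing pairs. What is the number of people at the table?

Non-crossing handshake pairings of 2n people are counted by C_n. The Catalan number equal to 208012 is C_12.
So n = 12, and there are 2n = 24 people.

24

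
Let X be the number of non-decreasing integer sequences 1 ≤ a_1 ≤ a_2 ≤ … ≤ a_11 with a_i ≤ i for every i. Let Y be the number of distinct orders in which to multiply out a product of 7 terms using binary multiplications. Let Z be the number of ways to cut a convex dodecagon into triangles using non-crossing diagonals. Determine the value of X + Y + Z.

75714

Such sub-staircase sequences of length n are counted by C_n; here n = 11. So X = C_11 = 58786.
Parenthesizations of m factors correspond to full binary trees with m leaves, counted by C_{m−1}; m = 7 gives C_6. So Y = C_6 = 132.
The number of triangulations of a 12-gon is the Catalan number C_10 (index = sides − 2). So Z = C_10 = 16796.
X + Y + Z = 58786 + 132 + 16796 = 75714.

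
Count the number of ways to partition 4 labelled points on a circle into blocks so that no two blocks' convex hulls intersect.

14

The non-crossing partitions of [4] form a lattice of size C_4.
C_4 = C(8,4)/5 = 70/5 = 14.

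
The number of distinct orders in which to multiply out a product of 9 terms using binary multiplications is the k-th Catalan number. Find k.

8

Bracketing 9 factors into binary products is counted by C_{9−1} = C_8.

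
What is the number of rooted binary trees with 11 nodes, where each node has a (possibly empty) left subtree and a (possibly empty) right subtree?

Binary trees (left/right distinguished) on n nodes are counted by C_n; here n = 11.
C_11 = C(22,11)/12 = 705432/12 = 58786.

58786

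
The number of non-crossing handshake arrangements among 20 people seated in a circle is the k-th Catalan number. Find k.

10

With 20 = 2·10 people, non-crossing handshake pairings are non-crossing perfect matchings on a circle, counted by C_10.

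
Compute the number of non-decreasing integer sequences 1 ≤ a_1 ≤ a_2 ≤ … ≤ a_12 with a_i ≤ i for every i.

Such sub-staircase sequences of length n are counted by C_n; here n = 12.
C_12 = 208012.

208012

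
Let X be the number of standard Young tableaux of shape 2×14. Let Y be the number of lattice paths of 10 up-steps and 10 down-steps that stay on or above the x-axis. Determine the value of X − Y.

2657644

By the hook-length formula (or a Dyck-path bijection), SYT of shape 2×14 number C_14. So X = C_14 = 2674440.
Dyck paths of semilength n (length 2n) are counted by C_n; here n = 10. So Y = C_10 = 16796.
X − Y = 2674440 − 16796 = 2657644.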